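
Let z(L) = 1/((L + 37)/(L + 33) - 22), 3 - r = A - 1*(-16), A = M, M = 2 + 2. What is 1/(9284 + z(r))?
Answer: 83/770568 ≈ 0.00010771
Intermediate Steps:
M = 4
A = 4
r = -17 (r = 3 - (4 - 1*(-16)) = 3 - (4 + 16) = 3 - 1*20 = 3 - 20 = -17)
z(L) = 1/(-22 + (37 + L)/(33 + L)) (z(L) = 1/((37 + L)/(33 + L) - 22) = 1/(-22 + (37 + L)/(33 + L)))
1/(9284 + z(r)) = 1/(9284 + (-33 - 1*(-17))/(689 + 21*(-17))) = 1/(9284 + (-33 + 17)/(689 - 357)) = 1/(9284 - 16/332) = 1/(9284 + (1/332)*(-16)) = 1/(9284 - 4/83) = 1/(770568/83) = 83/770568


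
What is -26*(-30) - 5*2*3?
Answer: 750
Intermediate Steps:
-26*(-30) - 5*2*3 = 780 - 10*3 = 780 - 30 = 750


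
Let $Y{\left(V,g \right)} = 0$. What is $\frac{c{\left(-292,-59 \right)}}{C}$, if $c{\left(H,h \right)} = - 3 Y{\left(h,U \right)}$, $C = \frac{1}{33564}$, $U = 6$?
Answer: $0$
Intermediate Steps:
$C = \frac{1}{33564} \approx 2.9794 \cdot 10^{-5}$
$c{\left(H,h \right)} = 0$ ($c{\left(H,h \right)} = \left(-3\right) 0 = 0$)
$\frac{c{\left(-292,-59 \right)}}{C} = 0 \frac{1}{\frac{1}{33564}} = 0 \cdot 33564 = 0$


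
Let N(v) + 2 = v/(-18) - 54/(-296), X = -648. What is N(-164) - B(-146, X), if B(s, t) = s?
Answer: 204187/1332 ≈ 153.29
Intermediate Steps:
N(v) = -269/148 - v/18 (N(v) = -2 + (v/(-18) - 54/(-296)) = -2 + (v*(-1/18) - 54*(-1/296)) = -2 + (-v/18 + 27/148) = -2 + (27/148 - v/18) = -269/148 - v/18)
N(-164) - B(-146, X) = (-269/148 - 1/18*(-164)) - 1*(-146) = (-269/148 + 82/9) + 146 = 9715/1332 + 146 = 204187/1332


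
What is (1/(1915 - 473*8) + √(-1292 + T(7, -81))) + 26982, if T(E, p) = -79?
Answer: 50429357/1869 + I*√1371 ≈ 26982.0 + 37.027*I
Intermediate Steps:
(1/(1915 - 473*8) + √(-1292 + T(7, -81))) + 26982 = (1/(1915 - 473*8) + √(-1292 - 79)) + 26982 = (1/(1915 - 3784) + √(-1371)) + 26982 = (1/(-1869) + I*√1371) + 26982 = (-1/1869 + I*√1371) + 26982 = 50429357/1869 + I*√1371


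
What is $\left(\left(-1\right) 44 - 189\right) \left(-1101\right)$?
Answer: $256533$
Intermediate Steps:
$\left(\left(-1\right) 44 - 189\right) \left(-1101\right) = \left(-44 - 189\right) \left(-1101\right) = \left(-233\right) \left(-1101\right) = 256533$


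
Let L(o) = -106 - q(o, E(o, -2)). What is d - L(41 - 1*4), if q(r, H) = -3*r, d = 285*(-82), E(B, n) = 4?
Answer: -23375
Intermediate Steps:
d = -23370
L(o) = -106 + 3*o (L(o) = -106 - (-3)*o = -106 + 3*o)
d - L(41 - 1*4) = -23370 - (-106 + 3*(41 - 1*4)) = -23370 - (-106 + 3*(41 - 4)) = -23370 - (-106 + 3*37) = -23370 - (-106 + 111) = -23370 - 1*5 = -23370 - 5 = -23375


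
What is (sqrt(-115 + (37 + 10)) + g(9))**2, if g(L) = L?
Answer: 13 + 36*I*sqrt(17) ≈ 13.0 + 148.43*I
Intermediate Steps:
(sqrt(-115 + (37 + 10)) + g(9))**2 = (sqrt(-115 + (37 + 10)) + 9)**2 = (sqrt(-115 + 47) + 9)**2 = (sqrt(-68) + 9)**2 = (2*I*sqrt(17) + 9)**2 = (9 + 2*I*sqrt(17))**2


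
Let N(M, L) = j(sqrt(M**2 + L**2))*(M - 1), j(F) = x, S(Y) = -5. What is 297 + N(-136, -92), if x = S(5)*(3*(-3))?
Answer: -5868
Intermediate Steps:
x = 45 (x = -15*(-3) = -5*(-9) = 45)
j(F) = 45
N(M, L) = -45 + 45*M (N(M, L) = 45*(M - 1) = 45*(-1 + M) = -45 + 45*M)
297 + N(-136, -92) = 297 + (-45 + 45*(-136)) = 297 + (-45 - 6120) = 297 - 6165 = -5868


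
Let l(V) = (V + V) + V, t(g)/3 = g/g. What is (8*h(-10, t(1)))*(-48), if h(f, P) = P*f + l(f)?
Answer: 23040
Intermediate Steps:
t(g) = 3 (t(g) = 3*(g/g) = 3*1 = 3)
l(V) = 3*V (l(V) = 2*V + V = 3*V)
h(f, P) = 3*f + P*f (h(f, P) = P*f + 3*f = 3*f + P*f)
(8*h(-10, t(1)))*(-48) = (8*(-10*(3 + 3)))*(-48) = (8*(-10*6))*(-48) = (8*(-60))*(-48) = -480*(-48) = 23040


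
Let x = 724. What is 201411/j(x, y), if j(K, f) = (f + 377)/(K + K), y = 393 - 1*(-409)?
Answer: 32404792/131 ≈ 2.4736e+5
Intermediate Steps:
y = 802 (y = 393 + 409 = 802)
j(K, f) = (377 + f)/(2*K) (j(K, f) = (377 + f)/((2*K)) = (377 + f)*(1/(2*K)) = (377 + f)/(2*K))
201411/j(x, y) = 201411/(((½)*(377 + 802)/724)) = 201411/(((½)*(1/724)*1179)) = 201411/(1179/1448) = 201411*(1448/1179) = 32404792/131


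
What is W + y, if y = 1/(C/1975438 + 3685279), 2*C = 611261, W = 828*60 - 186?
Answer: 720636647318574386/14560080965665 ≈ 49494.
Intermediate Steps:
W = 49494 (W = 49680 - 186 = 49494)
C = 611261/2 (C = (½)*611261 = 611261/2 ≈ 3.0563e+5)
y = 3950876/14560080965665 (y = 1/((611261/2)/1975438 + 3685279) = 1/((611261/2)*(1/1975438) + 3685279) = 1/(611261/3950876 + 3685279) = 1/(14560080965665/3950876) = 3950876/14560080965665 ≈ 2.7135e-7)
W + y = 49494 + 3950876/14560080965665 = 720636647318574386/14560080965665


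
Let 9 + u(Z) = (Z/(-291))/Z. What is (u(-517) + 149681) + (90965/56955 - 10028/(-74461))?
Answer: 12314251740474104/82273969347 ≈ 1.4967e+5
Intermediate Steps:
u(Z) = -2620/291 (u(Z) = -9 + (Z/(-291))/Z = -9 + (Z*(-1/291))/Z = -9 + (-Z/291)/Z = -9 - 1/291 = -2620/291)
(u(-517) + 149681) + (90965/56955 - 10028/(-74461)) = (-2620/291 + 149681) + (90965/56955 - 10028/(-74461)) = 43554551/291 + (90965*(1/56955) - 10028*(-1/74461)) = 43554551/291 + (18193/11391 + 10028/74461) = 43554551/291 + 1468897921/848185251 = 12314251740474104/82273969347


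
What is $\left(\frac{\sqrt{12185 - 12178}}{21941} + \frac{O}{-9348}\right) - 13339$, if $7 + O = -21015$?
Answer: $- \frac{62335975}{4674} + \frac{\sqrt{7}}{21941} \approx -13337.0$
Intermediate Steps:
$O = -21022$ ($O = -7 - 21015 = -21022$)
$\left(\frac{\sqrt{12185 - 12178}}{21941} + \frac{O}{-9348}\right) - 13339 = \left(\frac{\sqrt{12185 - 12178}}{21941} - \frac{21022}{-9348}\right) - 13339 = \left(\sqrt{7} \cdot \frac{1}{21941} - - \frac{10511}{4674}\right) - 13339 = \left(\frac{\sqrt{7}}{21941} + \frac{10511}{4674}\right) - 13339 = \left(\frac{10511}{4674} + \frac{\sqrt{7}}{21941}\right) - 13339 = - \frac{62335975}{4674} + \frac{\sqrt{7}}{21941}$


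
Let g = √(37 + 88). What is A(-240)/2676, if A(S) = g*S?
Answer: -100*√5/223 ≈ -1.0027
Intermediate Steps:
g = 5*√5 (g = √125 = 5*√5 ≈ 11.180)
A(S) = 5*S*√5 (A(S) = (5*√5)*S = 5*S*√5)
A(-240)/2676 = (5*(-240)*√5)/2676 = -1200*√5*(1/2676) = -100*√5/223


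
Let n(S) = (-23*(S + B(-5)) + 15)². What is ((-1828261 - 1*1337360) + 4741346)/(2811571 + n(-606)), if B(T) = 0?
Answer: 315145/39499556 ≈ 0.0079784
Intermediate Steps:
n(S) = (15 - 23*S)² (n(S) = (-23*(S + 0) + 15)² = (-23*S + 15)² = (15 - 23*S)²)
((-1828261 - 1*1337360) + 4741346)/(2811571 + n(-606)) = ((-1828261 - 1*1337360) + 4741346)/(2811571 + (-15 + 23*(-606))²) = ((-1828261 - 1337360) + 4741346)/(2811571 + (-15 - 13938)²) = (-3165621 + 4741346)/(2811571 + (-13953)²) = 1575725/(2811571 + 194686209) = 1575725/197497780 = 1575725*(1/197497780) = 315145/39499556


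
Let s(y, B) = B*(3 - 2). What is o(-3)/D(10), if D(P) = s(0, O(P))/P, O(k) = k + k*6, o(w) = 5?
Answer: 5/7 ≈ 0.71429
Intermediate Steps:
O(k) = 7*k (O(k) = k + 6*k = 7*k)
s(y, B) = B (s(y, B) = B*1 = B)
D(P) = 7 (D(P) = (7*P)/P = 7)
o(-3)/D(10) = 5/7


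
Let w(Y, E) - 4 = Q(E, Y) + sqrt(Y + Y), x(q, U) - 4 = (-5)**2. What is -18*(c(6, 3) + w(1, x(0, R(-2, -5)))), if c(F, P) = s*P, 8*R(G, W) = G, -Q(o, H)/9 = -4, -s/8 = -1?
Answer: -1152 - 18*sqrt(2) ≈ -1177.5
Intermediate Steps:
s = 8 (s = -8*(-1) = 8)
Q(o, H) = 36 (Q(o, H) = -9*(-4) = 36)
R(G, W) = G/8
c(F, P) = 8*P
x(q, U) = 29 (x(q, U) = 4 + (-5)**2 = 4 + 25 = 29)
w(Y, E) = 40 + sqrt(2)*sqrt(Y) (w(Y, E) = 4 + (36 + sqrt(Y + Y)) = 4 + (36 + sqrt(2*Y)) = 4 + (36 + sqrt(2)*sqrt(Y)) = 40 + sqrt(2)*sqrt(Y))
-18*(c(6, 3) + w(1, x(0, R(-2, -5)))) = -18*(8*3 + (40 + sqrt(2)*sqrt(1))) = -18*(24 + (40 + sqrt(2)*1)) = -18*(24 + (40 + sqrt(2))) = -18*(64 + sqrt(2)) = -1152 - 18*sqrt(2)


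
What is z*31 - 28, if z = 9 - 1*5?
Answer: 96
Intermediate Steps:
z = 4 (z = 9 - 5 = 4)
z*31 - 28 = 4*31 - 28 = 124 - 28 = 96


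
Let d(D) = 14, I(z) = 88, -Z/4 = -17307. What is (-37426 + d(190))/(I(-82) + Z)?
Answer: -9353/17329 ≈ -0.53973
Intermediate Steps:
Z = 69228 (Z = -4*(-17307) = 69228)
(-37426 + d(190))/(I(-82) + Z) = (-37426 + 14)/(88 + 69228) = -37412/69316 = -37412*1/69316 = -9353/17329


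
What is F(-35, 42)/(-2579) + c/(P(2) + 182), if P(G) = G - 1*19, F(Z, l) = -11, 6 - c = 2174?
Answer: -5589457/425535 ≈ -13.135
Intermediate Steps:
c = -2168 (c = 6 - 1*2174 = 6 - 2174 = -2168)
P(G) = -19 + G (P(G) = G - 19 = -19 + G)
F(-35, 42)/(-2579) + c/(P(2) + 182) = -11/(-2579) - 2168/((-19 + 2) + 182) = -11*(-1/2579) - 2168/(-17 + 182) = 11/2579 - 2168/165 = -5589457/425535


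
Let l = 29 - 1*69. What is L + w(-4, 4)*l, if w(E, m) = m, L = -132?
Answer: -292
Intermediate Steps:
l = -40 (l = 29 - 69 = -40)
L + w(-4, 4)*l = -132 + 4*(-40) = -132 - 160 = -292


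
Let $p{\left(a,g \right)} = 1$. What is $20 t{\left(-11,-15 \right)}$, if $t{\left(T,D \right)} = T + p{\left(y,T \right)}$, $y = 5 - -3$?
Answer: $-200$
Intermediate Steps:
$y = 8$ ($y = 5 + 3 = 8$)
$t{\left(T,D \right)} = 1 + T$ ($t{\left(T,D \right)} = T + 1 = 1 + T$)
$20 t{\left(-11,-15 \right)} = 20 \left(1 - 11\right) = 20 \left(-10\right) = -200$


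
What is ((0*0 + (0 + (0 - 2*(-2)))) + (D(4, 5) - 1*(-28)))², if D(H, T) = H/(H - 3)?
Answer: 1296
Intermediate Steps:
D(H, T) = H/(-3 + H)
((0*0 + (0 + (0 - 2*(-2)))) + (D(4, 5) - 1*(-28)))² = ((0*0 + (0 + (0 - 2*(-2)))) + (4/(-3 + 4) - 1*(-28)))² = ((0 + (0 + (0 + 4))) + (4/1 + 28))² = ((0 + (0 + 4)) + (4*1 + 28))² = ((0 + 4) + (4 + 28))² = (4 + 32)² = 36² = 1296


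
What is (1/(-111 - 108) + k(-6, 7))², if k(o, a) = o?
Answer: 1729225/47961 ≈ 36.055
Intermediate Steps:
(1/(-111 - 108) + k(-6, 7))² = (1/(-111 - 108) - 6)² = (1/(-219) - 6)² = (-1/219 - 6)² = (-1315/219)² = 1729225/47961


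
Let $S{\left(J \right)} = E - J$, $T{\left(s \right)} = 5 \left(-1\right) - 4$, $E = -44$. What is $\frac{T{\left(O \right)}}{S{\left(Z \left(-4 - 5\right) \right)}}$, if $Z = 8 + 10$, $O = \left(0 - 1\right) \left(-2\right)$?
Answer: $- \frac{9}{118} \approx -0.076271$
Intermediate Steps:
$O = 2$ ($O = \left(-1\right) \left(-2\right) = 2$)
$Z = 18$
$T{\left(s \right)} = -9$ ($T{\left(s \right)} = -5 - 4 = -9$)
$S{\left(J \right)} = -44 - J$
$\frac{T{\left(O \right)}}{S{\left(Z \left(-4 - 5\right) \right)}} = - \frac{9}{-44 - 18 \left(-4 - 5\right)} = - \frac{9}{-44 - 18 \left(-9\right)} = - \frac{9}{-44 - -162} = - \frac{9}{-44 + 162} = - \frac{9}{118}$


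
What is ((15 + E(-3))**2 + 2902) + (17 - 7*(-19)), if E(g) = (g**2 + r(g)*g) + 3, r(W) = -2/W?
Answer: 3677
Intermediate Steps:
E(g) = 1 + g**2 (E(g) = (g**2 + (-2/g)*g) + 3 = (g**2 - 2) + 3 = (-2 + g**2) + 3 = 1 + g**2)
((15 + E(-3))**2 + 2902) + (17 - 7*(-19)) = ((15 + (1 + (-3)**2))**2 + 2902) + (17 - 7*(-19)) = ((15 + (1 + 9))**2 + 2902) + (17 + 133) = ((15 + 10)**2 + 2902) + 150 = (25**2 + 2902) + 150 = (625 + 2902) + 150 = 3527 + 150 = 3677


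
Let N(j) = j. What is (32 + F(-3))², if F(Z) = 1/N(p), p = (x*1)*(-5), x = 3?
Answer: 229441/225 ≈ 1019.7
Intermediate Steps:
p = -15 (p = (3*1)*(-5) = 3*(-5) = -15)
F(Z) = -1/15 (F(Z) = 1/(-15) = -1/15)
(32 + F(-3))² = (32 - 1/15)² = (479/15)² = 229441/225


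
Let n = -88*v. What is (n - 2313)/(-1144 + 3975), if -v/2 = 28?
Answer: 2615/2831 ≈ 0.92370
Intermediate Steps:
v = -56 (v = -2*28 = -56)
n = 4928 (n = -88*(-56) = 4928)
(n - 2313)/(-1144 + 3975) = (4928 - 2313)/(-1144 + 3975) = 2615/2831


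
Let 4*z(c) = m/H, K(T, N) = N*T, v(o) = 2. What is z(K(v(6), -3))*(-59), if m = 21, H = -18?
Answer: 413/24 ≈ 17.208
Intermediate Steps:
z(c) = -7/24 (z(c) = (21/(-18))/4 = (21*(-1/18))/4 = (¼)*(-7/6) = -7/24)
z(K(v(6), -3))*(-59) = -7/24*(-59) = 413/24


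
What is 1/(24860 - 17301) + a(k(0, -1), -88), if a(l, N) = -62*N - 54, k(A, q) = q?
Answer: 40833719/7559 ≈ 5402.0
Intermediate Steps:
a(l, N) = -54 - 62*N
1/(24860 - 17301) + a(k(0, -1), -88) = 1/(24860 - 17301) + (-54 - 62*(-88)) = 1/7559 + (-54 + 5456) = 1/7559 + 5402 = 40833719/7559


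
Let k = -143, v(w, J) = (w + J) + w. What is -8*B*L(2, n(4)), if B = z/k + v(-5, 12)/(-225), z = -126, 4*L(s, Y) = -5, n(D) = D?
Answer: 56128/6435 ≈ 8.7223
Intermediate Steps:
v(w, J) = J + 2*w (v(w, J) = (J + w) + w = J + 2*w)
L(s, Y) = -5/4 (L(s, Y) = (¼)*(-5) = -5/4)
B = 28064/32175 (B = -126/(-143) + (12 + 2*(-5))/(-225) = -126*(-1/143) + (12 - 10)*(-1/225) = 126/143 + 2*(-1/225) = 126/143 - 2/225 = 28064/32175 ≈ 0.87223)
-8*B*L(2, n(4)) = -224512*(-5)/(32175*4) = -8*(-7016/6435) = 56128/6435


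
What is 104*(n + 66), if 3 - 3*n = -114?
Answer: 10920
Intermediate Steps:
n = 39 (n = 1 - ⅓*(-114) = 1 + 38 = 39)
104*(n + 66) = 104*(39 + 66) = 104*105 = 10920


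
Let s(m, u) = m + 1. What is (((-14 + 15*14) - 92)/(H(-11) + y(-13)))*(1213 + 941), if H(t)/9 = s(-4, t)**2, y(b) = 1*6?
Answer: 74672/29 ≈ 2574.9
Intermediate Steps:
y(b) = 6
s(m, u) = 1 + m
H(t) = 81 (H(t) = 9*(1 - 4)**2 = 9*(-3)**2 = 9*9 = 81)
(((-14 + 15*14) - 92)/(H(-11) + y(-13)))*(1213 + 941) = (((-14 + 15*14) - 92)/(81 + 6))*(1213 + 941) = (((-14 + 210) - 92)/87)*2154 = ((196 - 92)*(1/87))*2154 = (104*(1/87))*2154 = (104/87)*2154 = 74672/29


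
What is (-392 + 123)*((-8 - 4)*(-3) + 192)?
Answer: -61332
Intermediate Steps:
(-392 + 123)*((-8 - 4)*(-3) + 192) = -269*(-12*(-3) + 192) = -269*(36 + 192) = -269*228 = -61332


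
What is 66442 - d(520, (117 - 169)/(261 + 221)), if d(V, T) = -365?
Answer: 66807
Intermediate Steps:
66442 - d(520, (117 - 169)/(261 + 221)) = 66442 - 1*(-365) = 66442 + 365 = 66807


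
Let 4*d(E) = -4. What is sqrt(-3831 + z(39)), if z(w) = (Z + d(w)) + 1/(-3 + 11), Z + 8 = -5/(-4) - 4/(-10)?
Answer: I*sqrt(1535290)/20 ≈ 61.953*I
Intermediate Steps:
d(E) = -1 (d(E) = (1/4)*(-4) = -1)
Z = -127/20 (Z = -8 + (-5/(-4) - 4/(-10)) = -8 + (-5*(-1/4) - 4*(-1/10)) = -8 + (5/4 + 2/5) = -8 + 33/20 = -127/20 ≈ -6.3500)
z(w) = -289/40 (z(w) = (-127/20 - 1) + 1/(-3 + 11) = -147/20 + 1/8 = -289/40)
sqrt(-3831 + z(39)) = sqrt(-3831 - 289/40) = sqrt(-153529/40) = I*sqrt(1535290)/20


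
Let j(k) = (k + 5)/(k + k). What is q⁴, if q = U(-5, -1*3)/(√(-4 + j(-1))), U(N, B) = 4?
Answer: 64/9 ≈ 7.1111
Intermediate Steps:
j(k) = (5 + k)/(2*k) (j(k) = (5 + k)/((2*k)) = (5 + k)*(1/(2*k)) = (5 + k)/(2*k))
q = -2*I*√6/3 (q = 4/(√(-4 + (½)*(5 - 1)/(-1))) = 4/(√(-4 + (½)*(-1)*4)) = 4/(√(-4 - 2)) = 4/(√(-6)) = 4/((I*√6)) = 4*(-I*√6/6) = -2*I*√6/3 ≈ -1.633*I)
q⁴ = (-2*I*√6/3)⁴ = 64/9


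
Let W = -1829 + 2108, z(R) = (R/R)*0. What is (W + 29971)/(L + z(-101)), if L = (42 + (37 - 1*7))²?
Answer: 15125/2592 ≈ 5.8353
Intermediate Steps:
z(R) = 0 (z(R) = 1*0 = 0)
L = 5184 (L = (42 + (37 - 7))² = (42 + 30)² = 72² = 5184)
W = 279
(W + 29971)/(L + z(-101)) = (279 + 29971)/(5184 + 0) = 30250/5184 = 30250*(1/5184) = 15125/2592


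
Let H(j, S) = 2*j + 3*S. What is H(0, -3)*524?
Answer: -4716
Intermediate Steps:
H(0, -3)*524 = (2*0 + 3*(-3))*524 = (0 - 9)*524 = -9*524 = -4716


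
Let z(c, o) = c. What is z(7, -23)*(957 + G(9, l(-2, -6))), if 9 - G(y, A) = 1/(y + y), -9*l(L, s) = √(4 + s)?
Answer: 121709/18 ≈ 6761.6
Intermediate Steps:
l(L, s) = -√(4 + s)/9
G(y, A) = 9 - 1/(2*y) (G(y, A) = 9 - 1/(y + y) = 9 - 1/(2*y))
z(7, -23)*(957 + G(9, l(-2, -6))) = 7*(957 + (9 - ½/9)) = 7*(957 + (9 - ½*⅑)) = 7*(957 + (9 - 1/18)) = 7*(957 + 161/18) = 7*(17387/18) = 121709/18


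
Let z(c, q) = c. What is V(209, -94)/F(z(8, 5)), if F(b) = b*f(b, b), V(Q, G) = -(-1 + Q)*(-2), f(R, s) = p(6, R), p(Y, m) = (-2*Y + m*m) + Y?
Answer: 26/29 ≈ 0.89655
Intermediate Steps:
p(Y, m) = m**2 - Y (p(Y, m) = (-2*Y + m**2) + Y = (m**2 - 2*Y) + Y = m**2 - Y)
f(R, s) = -6 + R**2 (f(R, s) = R**2 - 1*6 = R**2 - 6 = -6 + R**2)
V(Q, G) = -2 + 2*Q (V(Q, G) = -(2 - 2*Q) = -2 + 2*Q)
F(b) = b*(-6 + b**2)
V(209, -94)/F(z(8, 5)) = (-2 + 2*209)/((8*(-6 + 8**2))) = (-2 + 418)/((8*(-6 + 64))) = 416/((8*58)) = 416/464 = 416*(1/464) = 26/29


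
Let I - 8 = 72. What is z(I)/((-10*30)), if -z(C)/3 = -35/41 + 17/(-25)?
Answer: -393/25625 ≈ -0.015337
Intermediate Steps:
I = 80 (I = 8 + 72 = 80)
z(C) = 4716/1025 (z(C) = -3*(-35/41 + 17/(-25)) = -3*(-35*1/41 + 17*(-1/25)) = -3*(-35/41 - 17/25) = -3*(-1572/1025) = 4716/1025)
z(I)/((-10*30)) = 4716/(1025*((-10*30))) = (4716/1025)/(-300) = (4716/1025)*(-1/300) = -393/25625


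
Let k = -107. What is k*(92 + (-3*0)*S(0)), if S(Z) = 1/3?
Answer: -9844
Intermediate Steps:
S(Z) = 1/3 (S(Z) = 1*(1/3) = 1/3)
k*(92 + (-3*0)*S(0)) = -107*(92 - 3*0*(1/3)) = -107*(92 + 0*(1/3)) = -107*(92 + 0) = -107*92 = -9844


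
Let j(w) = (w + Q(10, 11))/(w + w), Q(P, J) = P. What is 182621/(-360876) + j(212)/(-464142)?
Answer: -1497466683985/2959126181592 ≈ -0.50605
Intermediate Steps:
j(w) = (10 + w)/(2*w) (j(w) = (w + 10)/(w + w) = (10 + w)/((2*w)) = (10 + w)*(1/(2*w)) = (10 + w)/(2*w))
182621/(-360876) + j(212)/(-464142) = 182621/(-360876) + ((½)*(10 + 212)/212)/(-464142) = 182621*(-1/360876) + ((½)*(1/212)*222)*(-1/464142) = -182621/360876 + (111/212)*(-1/464142) = -182621/360876 - 37/32799368 = -1497466683985/2959126181592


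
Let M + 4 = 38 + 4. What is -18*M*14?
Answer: -9576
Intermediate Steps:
M = 38 (M = -4 + (38 + 4) = -4 + 42 = 38)
-18*M*14 = -18*38*14 = -684*14 = -9576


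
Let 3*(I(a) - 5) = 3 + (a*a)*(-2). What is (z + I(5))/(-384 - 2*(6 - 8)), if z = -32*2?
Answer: 56/285 ≈ 0.19649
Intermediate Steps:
I(a) = 6 - 2*a**2/3 (I(a) = 5 + (3 + (a*a)*(-2))/3 = 5 + (3 + a**2*(-2))/3 = 5 + (3 - 2*a**2)/3 = 5 + (1 - 2*a**2/3) = 6 - 2*a**2/3)
z = -64
(z + I(5))/(-384 - 2*(6 - 8)) = (-64 + (6 - 2/3*5**2))/(-384 - 2*(6 - 8)) = (-64 + (6 - 2/3*25))/(-384 - 2*(-2)) = (-64 + (6 - 50/3))/(-384 + 4) = (-64 - 32/3)/(-380) = -224/3*(-1/380) = 56/285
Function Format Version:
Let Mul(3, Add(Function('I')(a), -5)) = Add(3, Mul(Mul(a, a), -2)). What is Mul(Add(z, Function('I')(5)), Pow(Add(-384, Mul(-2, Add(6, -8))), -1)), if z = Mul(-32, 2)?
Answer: Rational(56, 285) ≈ 0.19649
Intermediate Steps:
Function('I')(a) = Add(6, Mul(Rational(-2, 3), Pow(a, 2))) (Function('I')(a) = Add(5, Mul(Rational(1, 3), Add(3, Mul(Mul(a, a), -2)))) = Add(5, Mul(Rational(1, 3), Add(3, Mul(Pow(a, 2), -2)))) = Add(5, Mul(Rational(1, 3), Add(3, Mul(-2, Pow(a, 2))))) = Add(5, Add(1, Mul(Rational(-2, 3), Pow(a, 2)))) = Add(6, Mul(Rational(-2, 3), Pow(a, 2))))
z = -64
Mul(Add(z, Function('I')(5)), Pow(Add(-384, Mul(-2, Add(6, -8))), -1)) = Mul(Add(-64, Add(6, Mul(Rational(-2, 3), Pow(5, 2)))), Pow(Add(-384, Mul(-2, Add(6, -8))), -1)) = Mul(Add(-64, Add(6, Mul(Rational(-2, 3), 25))), Pow(Add(-384, Mul(-2, -2)), -1)) = Mul(Add(-64, Add(6, Rational(-50, 3))), Pow(Add(-384, 4), -1)) = Mul(Add(-64, Rational(-32, 3)), Pow(-380, -1)) = Mul(Rational(-224, 3), Rational(-1, 380)) = Rational(56, 285)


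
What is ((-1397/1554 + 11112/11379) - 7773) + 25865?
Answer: 106640530819/5894322 ≈ 18092.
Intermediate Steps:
((-1397/1554 + 11112/11379) - 7773) + 25865 = ((-1397*1/1554 + 11112*(1/11379)) - 7773) + 25865 = ((-1397/1554 + 3704/3793) - 7773) + 25865 = (457195/5894322 - 7773) + 25865 = -45816107711/5894322 + 25865 = 106640530819/5894322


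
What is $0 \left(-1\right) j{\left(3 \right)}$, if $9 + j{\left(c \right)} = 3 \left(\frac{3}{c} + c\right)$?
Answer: $0$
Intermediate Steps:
$j{\left(c \right)} = -9 + 3 c + \frac{9}{c}$ ($j{\left(c \right)} = -9 + 3 \left(\frac{3}{c} + c\right) = -9 + 3 \left(c + \frac{3}{c}\right) = -9 + \left(3 c + \frac{9}{c}\right) = -9 + 3 c + \frac{9}{c}$)
$0 \left(-1\right) j{\left(3 \right)} = 0 \left(-1\right) \left(-9 + 3 \cdot 3 + \frac{9}{3}\right) = 0 \left(-9 + 9 + 9 \cdot \frac{1}{3}\right) = 0 \left(-9 + 9 + 3\right) = 0 \cdot 3 = 0$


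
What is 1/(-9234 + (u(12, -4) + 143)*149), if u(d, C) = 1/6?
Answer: 6/72587 ≈ 8.2659e-5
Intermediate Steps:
u(d, C) = 1/6
1/(-9234 + (u(12, -4) + 143)*149) = 1/(-9234 + (1/6 + 143)*149) = 1/(-9234 + (859/6)*149) = 1/(-9234 + 127991/6) = 1/(72587/6) = 6/72587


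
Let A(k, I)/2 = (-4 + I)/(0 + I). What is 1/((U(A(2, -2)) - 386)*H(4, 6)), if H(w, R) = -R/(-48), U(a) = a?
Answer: -2/95 ≈ -0.021053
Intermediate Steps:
A(k, I) = 2*(-4 + I)/I (A(k, I) = 2*((-4 + I)/(0 + I)) = 2*((-4 + I)/I) = 2*(-4 + I)/I)
H(w, R) = R/48 (H(w, R) = -R*(-1)/48 = -(-1)*R/48 = R/48)
1/((U(A(2, -2)) - 386)*H(4, 6)) = 1/(((2 - 8/(-2)) - 386)*(((1/48)*6))) = 1/(((2 - 8*(-1/2)) - 386)*(1/8)) = 8/((2 + 4) - 386) = 8/(6 - 386) = 8/(-380) = -1/380*8 = -2/95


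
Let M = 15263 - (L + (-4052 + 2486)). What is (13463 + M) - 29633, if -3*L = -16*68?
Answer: 889/3 ≈ 296.33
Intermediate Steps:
L = 1088/3 (L = -(-16)*68/3 = -1/3*(-1088) = 1088/3 ≈ 362.67)
M = 49399/3 (M = 15263 - (1088/3 + (-4052 + 2486)) = 15263 - (1088/3 - 1566) = 15263 - 1*(-3610/3) = 15263 + 3610/3 = 49399/3 ≈ 16466.)
(13463 + M) - 29633 = (13463 + 49399/3) - 29633 = 89788/3 - 29633 = 889/3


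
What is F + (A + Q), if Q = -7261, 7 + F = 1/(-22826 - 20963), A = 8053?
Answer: 34374364/43789 ≈ 785.00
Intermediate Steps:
F = -306524/43789 (F = -7 + 1/(-22826 - 20963) = -7 + 1/(-43789) = -7 - 1/43789 = -306524/43789 ≈ -7.0000)
F + (A + Q) = -306524/43789 + (8053 - 7261) = -306524/43789 + 792 = 34374364/43789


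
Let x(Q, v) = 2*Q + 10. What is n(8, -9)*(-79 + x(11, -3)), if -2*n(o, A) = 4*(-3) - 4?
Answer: -376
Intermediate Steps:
n(o, A) = 8 (n(o, A) = -(4*(-3) - 4)/2 = -(-12 - 4)/2 = -1/2*(-16) = 8)
x(Q, v) = 10 + 2*Q
n(8, -9)*(-79 + x(11, -3)) = 8*(-79 + (10 + 2*11)) = 8*(-79 + (10 + 22)) = 8*(-79 + 32) = 8*(-47) = -376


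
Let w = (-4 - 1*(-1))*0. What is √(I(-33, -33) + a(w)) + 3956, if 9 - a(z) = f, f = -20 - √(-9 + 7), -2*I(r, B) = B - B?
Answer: 3956 + √(29 + I*√2) ≈ 3961.4 + 0.13127*I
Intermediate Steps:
I(r, B) = 0 (I(r, B) = -(B - B)/2 = -½*0 = 0)
f = -20 - I*√2 (f = -20 - √(-2) = -20 - I*√2 ≈ -20.0 - 1.4142*I)
w = 0 (w = (-4 + 1)*0 = -3*0 = 0)
a(z) = 29 + I*√2 (a(z) = 9 - (-20 - I*√2) = 9 + (20 + I*√2) = 29 + I*√2)
√(I(-33, -33) + a(w)) + 3956 = √(0 + (29 + I*√2)) + 3956 = √(29 + I*√2) + 3956 = 3956 + √(29 + I*√2)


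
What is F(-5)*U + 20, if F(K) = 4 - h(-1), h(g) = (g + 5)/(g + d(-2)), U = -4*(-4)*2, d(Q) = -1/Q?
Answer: 404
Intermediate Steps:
U = 32 (U = 16*2 = 32)
h(g) = (5 + g)/(1/2 + g) (h(g) = (g + 5)/(g - 1/(-2)) = (5 + g)/(g - 1*(-1/2)) = (5 + g)/(g + 1/2) = (5 + g)/(1/2 + g))
F(K) = 12 (F(K) = 4 - 2*(5 - 1)/(1 + 2*(-1)) = 4 - 2*4/(1 - 2) = 4 - 2*4/(-1) = 4 - 2*(-1)*4 = 4 - 1*(-8) = 4 + 8 = 12)
F(-5)*U + 20 = 12*32 + 20 = 384 + 20 = 404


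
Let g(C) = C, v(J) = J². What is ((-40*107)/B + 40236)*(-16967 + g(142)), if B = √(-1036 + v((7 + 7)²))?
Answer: -676970700 + 7201100*√9345/1869 ≈ -6.7660e+8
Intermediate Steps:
B = 2*√9345 (B = √(-1036 + ((7 + 7)²)²) = √(-1036 + (14²)²) = √(-1036 + 196²) = √(-1036 + 38416) = √37380 = 2*√9345 ≈ 193.34)
((-40*107)/B + 40236)*(-16967 + g(142)) = ((-40*107)/((2*√9345)) + 40236)*(-16967 + 142) = (-428*√9345/1869 + 40236)*(-16825) = (40236 - 428*√9345/1869)*(-16825) = -676970700 + 7201100*√9345/1869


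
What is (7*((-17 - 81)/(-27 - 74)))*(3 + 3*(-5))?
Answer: -8232/101 ≈ -81.505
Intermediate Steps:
(7*((-17 - 81)/(-27 - 74)))*(3 + 3*(-5)) = (7*(-98/(-101)))*(3 - 15) = (7*(-98*(-1/101)))*(-12) = (7*(98/101))*(-12) = (686/101)*(-12) = -8232/101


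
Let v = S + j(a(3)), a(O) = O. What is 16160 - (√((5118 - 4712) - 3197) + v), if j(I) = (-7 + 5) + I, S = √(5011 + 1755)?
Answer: 16159 - √6766 - I*√2791 ≈ 16077.0 - 52.83*I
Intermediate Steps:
S = √6766 ≈ 82.256
j(I) = -2 + I
v = 1 + √6766 (v = √6766 + (-2 + 3) = √6766 + 1 = 1 + √6766 ≈ 83.256)
16160 - (√((5118 - 4712) - 3197) + v) = 16160 - (√((5118 - 4712) - 3197) + (1 + √6766)) = 16160 - (√(406 - 3197) + (1 + √6766)) = 16160 - (√(-2791) + (1 + √6766)) = 16160 - (I*√2791 + (1 + √6766)) = 16160 - (1 + √6766 + I*√2791) = 16160 + (-1 - √6766 - I*√2791) = 16159 - √6766 - I*√2791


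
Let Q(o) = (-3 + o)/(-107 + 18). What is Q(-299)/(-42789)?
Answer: -302/3808221 ≈ -7.9302e-5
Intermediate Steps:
Q(o) = 3/89 - o/89 (Q(o) = (-3 + o)/(-89) = (-3 + o)*(-1/89) = 3/89 - o/89)
Q(-299)/(-42789) = (3/89 - 1/89*(-299))/(-42789) = (3/89 + 299/89)*(-1/42789) = (302/89)*(-1/42789) = -302/3808221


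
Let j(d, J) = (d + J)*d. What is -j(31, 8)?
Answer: -1209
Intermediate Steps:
j(d, J) = d*(J + d) (j(d, J) = (J + d)*d = d*(J + d))
-j(31, 8) = -31*(8 + 31) = -31*39 = -1*1209 = -1209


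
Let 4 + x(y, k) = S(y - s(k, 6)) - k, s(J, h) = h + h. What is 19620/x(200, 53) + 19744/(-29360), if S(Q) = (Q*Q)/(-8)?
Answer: -1660994/328465 ≈ -5.0568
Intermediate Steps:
s(J, h) = 2*h
S(Q) = -Q**2/8 (S(Q) = Q**2*(-1/8) = -Q**2/8)
x(y, k) = -4 - k - (-12 + y)**2/8 (x(y, k) = -4 + (-(y - 2*6)**2/8 - k) = -4 + (-(y - 1*12)**2/8 - k) = -4 + (-(y - 12)**2/8 - k) = -4 + (-(-12 + y)**2/8 - k) = -4 + (-k - (-12 + y)**2/8) = -4 - k - (-12 + y)**2/8)
19620/x(200, 53) + 19744/(-29360) = 19620/(-22 - 1*53 + 3*200 - 1/8*200**2) + 19744/(-29360) = 19620/(-22 - 53 + 600 - 1/8*40000) + 19744*(-1/29360) = 19620/(-22 - 53 + 600 - 5000) - 1234/1835 = 19620/(-4475) - 1234/1835 = 19620*(-1/4475) - 1234/1835 = -3924/895 - 1234/1835 = -1660994/328465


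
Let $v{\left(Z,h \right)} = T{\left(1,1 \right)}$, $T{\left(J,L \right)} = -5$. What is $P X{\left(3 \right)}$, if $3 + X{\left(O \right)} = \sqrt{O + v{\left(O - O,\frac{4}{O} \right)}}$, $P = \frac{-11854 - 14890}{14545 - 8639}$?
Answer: $\frac{40116}{2953} - \frac{13372 i \sqrt{2}}{2953} \approx 13.585 - 6.404 i$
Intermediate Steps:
$P = - \frac{13372}{2953}$ ($P = - \frac{26744}{5906} = \left(-26744\right) \frac{1}{5906} = - \frac{13372}{2953} \approx -4.5283$)
$v{\left(Z,h \right)} = -5$
$X{\left(O \right)} = -3 + \sqrt{-5 + O}$ ($X{\left(O \right)} = -3 + \sqrt{O - 5} = -3 + \sqrt{-5 + O}$)
$P X{\left(3 \right)} = - \frac{13372 \left(-3 + \sqrt{-5 + 3}\right)}{2953} = - \frac{13372 \left(-3 + \sqrt{-2}\right)}{2953} = - \frac{13372 \left(-3 + i \sqrt{2}\right)}{2953} = \frac{40116}{2953} - \frac{13372 i \sqrt{2}}{2953}$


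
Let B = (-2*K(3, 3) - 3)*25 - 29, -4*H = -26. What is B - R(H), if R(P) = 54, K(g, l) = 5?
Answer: -408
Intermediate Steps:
H = 13/2 (H = -1/4*(-26) = 13/2 ≈ 6.5000)
B = -354 (B = (-2*5 - 3)*25 - 29 = (-10 - 3)*25 - 29 = -13*25 - 29 = -325 - 29 = -354)
B - R(H) = -354 - 1*54 = -354 - 54 = -408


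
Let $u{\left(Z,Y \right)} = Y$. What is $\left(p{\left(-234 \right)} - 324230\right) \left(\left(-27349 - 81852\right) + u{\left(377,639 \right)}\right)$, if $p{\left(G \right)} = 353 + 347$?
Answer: $35123063860$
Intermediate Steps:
$p{\left(G \right)} = 700$
$\left(p{\left(-234 \right)} - 324230\right) \left(\left(-27349 - 81852\right) + u{\left(377,639 \right)}\right) = \left(700 - 324230\right) \left(\left(-27349 - 81852\right) + 639\right) = - 323530 \left(\left(-27349 - 81852\right) + 639\right) = - 323530 \left(-109201 + 639\right) = \left(-323530\right) \left(-108562\right) = 35123063860$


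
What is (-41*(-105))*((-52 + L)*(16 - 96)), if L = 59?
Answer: -2410800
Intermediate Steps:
(-41*(-105))*((-52 + L)*(16 - 96)) = (-41*(-105))*((-52 + 59)*(16 - 96)) = 4305*(7*(-80)) = 4305*(-560) = -2410800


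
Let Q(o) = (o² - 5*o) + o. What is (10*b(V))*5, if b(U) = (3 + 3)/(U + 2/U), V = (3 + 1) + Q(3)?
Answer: 100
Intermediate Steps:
Q(o) = o² - 4*o
V = 1 (V = (3 + 1) + 3*(-4 + 3) = 4 + 3*(-1) = 4 - 3 = 1)
b(U) = 6/(U + 2/U)
(10*b(V))*5 = (10*(6*1/(2 + 1²)))*5 = (10*(6*1/(2 + 1)))*5 = (10*(6*1/3))*5 = (10*(6*1*(⅓)))*5 = (10*2)*5 = 20*5 = 100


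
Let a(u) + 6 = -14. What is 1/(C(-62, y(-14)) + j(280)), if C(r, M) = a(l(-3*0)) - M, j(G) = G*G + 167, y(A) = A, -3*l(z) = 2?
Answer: 1/78561 ≈ 1.2729e-5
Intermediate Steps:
l(z) = -⅔ (l(z) = -⅓*2 = -⅔)
a(u) = -20 (a(u) = -6 - 14 = -20)
j(G) = 167 + G² (j(G) = G² + 167 = 167 + G²)
C(r, M) = -20 - M
1/(C(-62, y(-14)) + j(280)) = 1/((-20 - 1*(-14)) + (167 + 280²)) = 1/((-20 + 14) + (167 + 78400)) = 1/(-6 + 78567) = 1/78561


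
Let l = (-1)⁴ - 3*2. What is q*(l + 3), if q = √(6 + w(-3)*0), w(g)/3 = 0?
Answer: -2*√6 ≈ -4.8990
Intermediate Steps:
w(g) = 0 (w(g) = 3*0 = 0)
l = -5 (l = 1 - 6 = -5)
q = √6 (q = √(6 + 0*0) = √(6 + 0) = √6 ≈ 2.4495)
q*(l + 3) = √6*(-5 + 3) = √6*(-2) = -2*√6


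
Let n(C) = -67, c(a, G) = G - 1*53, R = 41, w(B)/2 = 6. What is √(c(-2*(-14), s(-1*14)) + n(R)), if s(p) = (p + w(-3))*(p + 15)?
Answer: I*√122 ≈ 11.045*I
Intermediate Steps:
w(B) = 12 (w(B) = 2*6 = 12)
s(p) = (12 + p)*(15 + p) (s(p) = (p + 12)*(p + 15) = (12 + p)*(15 + p))
c(a, G) = -53 + G (c(a, G) = G - 53 = -53 + G)
√(c(-2*(-14), s(-1*14)) + n(R)) = √((-53 + (180 + (-1*14)² + 27*(-1*14))) - 67) = √((-53 + (180 + (-14)² + 27*(-14))) - 67) = √((-53 + (180 + 196 - 378)) - 67) = √((-53 - 2) - 67) = √(-55 - 67) = √(-122) = I*√122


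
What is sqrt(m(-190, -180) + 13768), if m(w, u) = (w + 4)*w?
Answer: 2*sqrt(12277) ≈ 221.60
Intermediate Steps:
m(w, u) = w*(4 + w) (m(w, u) = (4 + w)*w = w*(4 + w))
sqrt(m(-190, -180) + 13768) = sqrt(-190*(4 - 190) + 13768) = sqrt(-190*(-186) + 13768) = sqrt(35340 + 13768) = sqrt(49108) = 2*sqrt(12277)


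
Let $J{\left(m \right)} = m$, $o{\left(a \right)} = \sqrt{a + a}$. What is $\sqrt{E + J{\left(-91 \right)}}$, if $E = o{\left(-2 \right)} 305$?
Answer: $\sqrt{-91 + 610 i} \approx 16.213 + 18.812 i$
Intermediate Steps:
$o{\left(a \right)} = \sqrt{2} \sqrt{a}$ ($o{\left(a \right)} = \sqrt{2 a} = \sqrt{2} \sqrt{a}$)
$E = 610 i$ ($E = \sqrt{2} \sqrt{-2} \cdot 305 = \sqrt{2} i \sqrt{2} \cdot 305 = 2 i 305 = 610 i \approx 610.0 i$)
$\sqrt{E + J{\left(-91 \right)}} = \sqrt{610 i - 91} = \sqrt{-91 + 610 i}$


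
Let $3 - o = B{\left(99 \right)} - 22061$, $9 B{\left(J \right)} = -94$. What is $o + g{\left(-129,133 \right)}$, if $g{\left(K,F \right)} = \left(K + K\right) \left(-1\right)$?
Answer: $\frac{200992}{9} \approx 22332.0$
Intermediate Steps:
$g{\left(K,F \right)} = - 2 K$ ($g{\left(K,F \right)} = 2 K \left(-1\right) = - 2 K$)
$B{\left(J \right)} = - \frac{94}{9}$ ($B{\left(J \right)} = \frac{1}{9} \left(-94\right) = - \frac{94}{9}$)
$o = \frac{198670}{9}$ ($o = 3 - \left(- \frac{94}{9} - 22061\right) = 3 - - \frac{198643}{9} = 3 + \frac{198643}{9} = \frac{198670}{9} \approx 22074.0$)
$o + g{\left(-129,133 \right)} = \frac{198670}{9} - -258 = \frac{198670}{9} + 258 = \frac{200992}{9}$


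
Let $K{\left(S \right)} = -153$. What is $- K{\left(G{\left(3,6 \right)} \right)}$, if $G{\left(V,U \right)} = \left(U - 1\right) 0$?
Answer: $153$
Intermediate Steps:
$G{\left(V,U \right)} = 0$ ($G{\left(V,U \right)} = \left(-1 + U\right) 0 = 0$)
$- K{\left(G{\left(3,6 \right)} \right)} = \left(-1\right) \left(-153\right) = 153$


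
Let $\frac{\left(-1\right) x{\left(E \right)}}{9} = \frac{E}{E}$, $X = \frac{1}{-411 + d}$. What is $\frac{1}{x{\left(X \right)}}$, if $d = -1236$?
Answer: $- \frac{1}{9} \approx -0.11111$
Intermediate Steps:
$X = - \frac{1}{1647}$ ($X = \frac{1}{-411 - 1236} = \frac{1}{-1647} = - \frac{1}{1647} \approx -0.00060716$)
$x{\left(E \right)} = -9$ ($x{\left(E \right)} = - 9 \frac{E}{E} = \left(-9\right) 1 = -9$)
$\frac{1}{x{\left(X \right)}} = \frac{1}{-9} = - \frac{1}{9}$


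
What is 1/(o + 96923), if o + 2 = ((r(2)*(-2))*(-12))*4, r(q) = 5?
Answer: 1/97401 ≈ 1.0267e-5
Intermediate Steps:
o = 478 (o = -2 + ((5*(-2))*(-12))*4 = -2 - 10*(-12)*4 = -2 + 120*4 = -2 + 480 = 478)
1/(o + 96923) = 1/(478 + 96923) = 1/97401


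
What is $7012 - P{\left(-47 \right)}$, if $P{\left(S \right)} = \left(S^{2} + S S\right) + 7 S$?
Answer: $2923$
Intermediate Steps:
$P{\left(S \right)} = 2 S^{2} + 7 S$ ($P{\left(S \right)} = \left(S^{2} + S^{2}\right) + 7 S = 2 S^{2} + 7 S$)
$7012 - P{\left(-47 \right)} = 7012 - - 47 \left(7 + 2 \left(-47\right)\right) = 7012 - - 47 \left(7 - 94\right) = 7012 - \left(-47\right) \left(-87\right) = 7012 - 4089 = 2923$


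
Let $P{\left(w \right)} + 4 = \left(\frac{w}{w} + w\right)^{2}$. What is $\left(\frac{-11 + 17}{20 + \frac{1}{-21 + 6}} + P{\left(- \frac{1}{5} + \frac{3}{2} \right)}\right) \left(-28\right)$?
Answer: $- \frac{332997}{7475} \approx -44.548$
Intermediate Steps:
$P{\left(w \right)} = -4 + \left(1 + w\right)^{2}$ ($P{\left(w \right)} = -4 + \left(\frac{w}{w} + w\right)^{2} = -4 + \left(1 + w\right)^{2}$)
$\left(\frac{-11 + 17}{20 + \frac{1}{-21 + 6}} + P{\left(- \frac{1}{5} + \frac{3}{2} \right)}\right) \left(-28\right) = \left(\frac{-11 + 17}{20 + \frac{1}{-21 + 6}} - \left(4 - \left(1 + \left(- \frac{1}{5} + \frac{3}{2}\right)\right)^{2}\right)\right) \left(-28\right) = \left(\frac{6}{20 + \frac{1}{-15}} - \left(4 - \left(1 + \left(\left(-1\right) \frac{1}{5} + 3 \cdot \frac{1}{2}\right)\right)^{2}\right)\right) \left(-28\right) = \left(\frac{6}{20 - \frac{1}{15}} - \left(4 - \left(1 + \left(- \frac{1}{5} + \frac{3}{2}\right)\right)^{2}\right)\right) \left(-28\right) = \left(\frac{6}{\frac{299}{15}} - \left(4 - \left(1 + \frac{13}{10}\right)^{2}\right)\right) \left(-28\right) = \left(6 \cdot \frac{15}{299} - \left(4 - \left(\frac{23}{10}\right)^{2}\right)\right) \left(-28\right) = \left(\frac{90}{299} + \left(-4 + \frac{529}{100}\right)\right) \left(-28\right) = \left(\frac{90}{299} + \frac{129}{100}\right) \left(-28\right) = \frac{47571}{29900} \left(-28\right) = - \frac{332997}{7475}$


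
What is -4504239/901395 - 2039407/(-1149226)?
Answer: -370897477361/115100730030 ≈ -3.2224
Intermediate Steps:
-4504239/901395 - 2039407/(-1149226) = -4504239*1/901395 - 2039407*(-1/1149226) = -500471/100155 + 2039407/1149226 = -370897477361/115100730030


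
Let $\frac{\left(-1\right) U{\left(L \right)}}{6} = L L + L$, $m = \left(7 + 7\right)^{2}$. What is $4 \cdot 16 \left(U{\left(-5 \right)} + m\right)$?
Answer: $4864$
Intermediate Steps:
$m = 196$ ($m = 14^{2} = 196$)
$U{\left(L \right)} = - 6 L - 6 L^{2}$ ($U{\left(L \right)} = - 6 \left(L L + L\right) = - 6 \left(L^{2} + L\right) = - 6 \left(L + L^{2}\right) = - 6 L - 6 L^{2}$)
$4 \cdot 16 \left(U{\left(-5 \right)} + m\right) = 4 \cdot 16 \left(\left(-6\right) \left(-5\right) \left(1 - 5\right) + 196\right) = 64 \left(\left(-6\right) \left(-5\right) \left(-4\right) + 196\right) = 64 \left(-120 + 196\right) = 64 \cdot 76 = 4864$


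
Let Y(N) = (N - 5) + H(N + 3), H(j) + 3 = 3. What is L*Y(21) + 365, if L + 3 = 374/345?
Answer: 115349/345 ≈ 334.34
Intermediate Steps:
H(j) = 0 (H(j) = -3 + 3 = 0)
Y(N) = -5 + N (Y(N) = (N - 5) + 0 = (-5 + N) + 0 = -5 + N)
L = -661/345 (L = -3 + 374/345 = -661/345 ≈ -1.9159)
L*Y(21) + 365 = -661*(-5 + 21)/345 + 365 = -661/345*16 + 365 = -10576/345 + 365 = 115349/345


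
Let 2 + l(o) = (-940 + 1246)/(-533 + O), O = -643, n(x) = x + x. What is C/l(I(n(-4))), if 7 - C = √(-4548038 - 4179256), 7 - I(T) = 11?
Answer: -1372/443 + 196*I*√8727294/443 ≈ -3.0971 + 1307.1*I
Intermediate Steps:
n(x) = 2*x
I(T) = -4 (I(T) = 7 - 1*11 = 7 - 11 = -4)
C = 7 - I*√8727294 (C = 7 - √(-4548038 - 4179256) = 7 - √(-8727294) = 7 - I*√8727294 ≈ 7.0 - 2954.2*I)
l(o) = -443/196 (l(o) = -2 + (-940 + 1246)/(-533 - 643) = -2 + 306/(-1176) = -2 + 306*(-1/1176) = -2 - 51/196 = -443/196)
C/l(I(n(-4))) = (7 - I*√8727294)/(-443/196) = (7 - I*√8727294)*(-196/443) = -1372/443 + 196*I*√8727294/443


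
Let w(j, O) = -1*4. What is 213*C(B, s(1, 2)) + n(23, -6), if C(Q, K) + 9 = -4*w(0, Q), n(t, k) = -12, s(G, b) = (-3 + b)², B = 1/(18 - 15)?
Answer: 1479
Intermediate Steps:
w(j, O) = -4
B = ⅓ (B = 1/3 = ⅓ ≈ 0.33333)
C(Q, K) = 7 (C(Q, K) = -9 - 4*(-4) = -9 + 16 = 7)
213*C(B, s(1, 2)) + n(23, -6) = 213*7 - 12 = 1491 - 12 = 1479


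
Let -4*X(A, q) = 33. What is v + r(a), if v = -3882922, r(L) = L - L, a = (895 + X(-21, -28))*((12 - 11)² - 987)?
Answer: -3882922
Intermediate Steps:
X(A, q) = -33/4 (X(A, q) = -¼*33 = -33/4)
a = -1748671/2 (a = (895 - 33/4)*((12 - 11)² - 987) = 3547*(1² - 987)/4 = 3547*(1 - 987)/4 = (3547/4)*(-986) = -1748671/2 ≈ -8.7434e+5)
r(L) = 0
v + r(a) = -3882922 + 0 = -3882922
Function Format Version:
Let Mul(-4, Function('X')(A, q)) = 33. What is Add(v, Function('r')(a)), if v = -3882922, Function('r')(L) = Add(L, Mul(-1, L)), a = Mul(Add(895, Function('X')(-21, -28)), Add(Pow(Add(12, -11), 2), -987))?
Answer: -3882922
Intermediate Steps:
Function('X')(A, q) = Rational(-33, 4) (Function('X')(A, q) = Mul(Rational(-1, 4), 33) = Rational(-33, 4))
a = Rational(-1748671, 2) (a = Mul(Add(895, Rational(-33, 4)), Add(Pow(Add(12, -11), 2), -987)) = Mul(Rational(3547, 4), Add(Pow(1, 2), -987)) = Mul(Rational(3547, 4), Add(1, -987)) = Mul(Rational(3547, 4), -986) = Rational(-1748671, 2) ≈ -8.7434e+5)
Function('r')(L) = 0
Add(v, Function('r')(a)) = Add(-3882922, 0) = -3882922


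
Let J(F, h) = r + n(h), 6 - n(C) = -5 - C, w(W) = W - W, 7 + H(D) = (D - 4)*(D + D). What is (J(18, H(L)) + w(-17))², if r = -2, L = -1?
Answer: 144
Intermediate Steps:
H(D) = -7 + 2*D*(-4 + D) (H(D) = -7 + (D - 4)*(D + D) = -7 + (-4 + D)*(2*D) = -7 + 2*D*(-4 + D))
w(W) = 0
n(C) = 11 + C (n(C) = 6 - (-5 - C) = 6 + (5 + C) = 11 + C)
J(F, h) = 9 + h (J(F, h) = -2 + (11 + h) = 9 + h)
(J(18, H(L)) + w(-17))² = ((9 + (-7 - 8*(-1) + 2*(-1)²)) + 0)² = ((9 + (-7 + 8 + 2*1)) + 0)² = ((9 + (-7 + 8 + 2)) + 0)² = ((9 + 3) + 0)² = (12 + 0)² = 12² = 144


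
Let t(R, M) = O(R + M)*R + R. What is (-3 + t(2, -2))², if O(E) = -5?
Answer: 121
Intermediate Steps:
t(R, M) = -4*R (t(R, M) = -5*R + R = -4*R)
(-3 + t(2, -2))² = (-3 - 4*2)² = (-3 - 8)² = (-11)² = 121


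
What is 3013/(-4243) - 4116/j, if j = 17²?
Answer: -18334945/1226227 ≈ -14.952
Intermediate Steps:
j = 289
3013/(-4243) - 4116/j = 3013/(-4243) - 4116/289 = 3013*(-1/4243) - 4116*1/289 = -3013/4243 - 4116/289 = -18334945/1226227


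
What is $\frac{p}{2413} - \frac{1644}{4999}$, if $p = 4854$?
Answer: $\frac{20298174}{12062587} \approx 1.6827$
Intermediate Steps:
$\frac{p}{2413} - \frac{1644}{4999} = \frac{4854}{2413} - \frac{1644}{4999} = \frac{20298174}{12062587}$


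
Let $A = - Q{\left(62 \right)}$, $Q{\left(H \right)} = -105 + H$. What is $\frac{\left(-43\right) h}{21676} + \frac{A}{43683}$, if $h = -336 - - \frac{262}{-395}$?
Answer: $\frac{125078716609}{187007359830} \approx 0.66884$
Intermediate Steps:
$A = 43$ ($A = - (-105 + 62) = \left(-1\right) \left(-43\right) = 43$)
$h = - \frac{132982}{395}$ ($h = -336 - \left(-262\right) \left(- \frac{1}{395}\right) = -336 - \frac{262}{395} = - \frac{132982}{395} \approx -336.66$)
$\frac{\left(-43\right) h}{21676} + \frac{A}{43683} = \frac{\left(-43\right) \left(- \frac{132982}{395}\right)}{21676} + \frac{43}{43683} = \frac{5718226}{395} \cdot \frac{1}{21676} + 43 \cdot \frac{1}{43683} = \frac{2859113}{4281010} + \frac{43}{43683} = \frac{125078716609}{187007359830}$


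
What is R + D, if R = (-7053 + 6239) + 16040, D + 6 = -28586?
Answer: -13366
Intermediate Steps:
D = -28592 (D = -6 - 28586 = -28592)
R = 15226 (R = -814 + 16040 = 15226)
R + D = 15226 - 28592 = -13366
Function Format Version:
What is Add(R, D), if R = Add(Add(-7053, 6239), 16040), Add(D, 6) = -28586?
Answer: -13366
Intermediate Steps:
D = -28592 (D = Add(-6, -28586) = -28592)
R = 15226 (R = Add(-814, 16040) = 15226)
Add(R, D) = Add(15226, -28592) = -13366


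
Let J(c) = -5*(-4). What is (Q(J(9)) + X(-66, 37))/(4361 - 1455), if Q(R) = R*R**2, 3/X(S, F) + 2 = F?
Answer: 280003/101710 ≈ 2.7530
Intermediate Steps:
X(S, F) = 3/(-2 + F)
J(c) = 20
Q(R) = R**3
(Q(J(9)) + X(-66, 37))/(4361 - 1455) = (20**3 + 3/(-2 + 37))/(4361 - 1455) = (8000 + 3/35)/2906 = (8000 + 3*(1/35))*(1/2906) = (8000 + 3/35)*(1/2906) = (280003/35)*(1/2906) = 280003/101710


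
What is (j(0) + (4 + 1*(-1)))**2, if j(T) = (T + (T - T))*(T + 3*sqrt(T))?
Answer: 9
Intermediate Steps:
j(T) = T*(T + 3*sqrt(T)) (j(T) = (T + 0)*(T + 3*sqrt(T)) = T*(T + 3*sqrt(T)))
(j(0) + (4 + 1*(-1)))**2 = ((0**2 + 3*0**(3/2)) + (4 + 1*(-1)))**2 = ((0 + 3*0) + (4 - 1))**2 = ((0 + 0) + 3)**2 = (0 + 3)**2 = 3**2 = 9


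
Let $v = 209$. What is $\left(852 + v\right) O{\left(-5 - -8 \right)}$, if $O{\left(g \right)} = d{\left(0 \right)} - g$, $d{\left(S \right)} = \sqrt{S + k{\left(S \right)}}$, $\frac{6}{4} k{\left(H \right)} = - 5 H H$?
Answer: $-3183$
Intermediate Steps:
$k{\left(H \right)} = - \frac{10 H^{2}}{3}$ ($k{\left(H \right)} = \frac{2 - 5 H H}{3} = \frac{2 \left(- 5 H^{2}\right)}{3} = - \frac{10 H^{2}}{3}$)
$d{\left(S \right)} = \sqrt{S - \frac{10 S^{2}}{3}}$
$O{\left(g \right)} = - g$ ($O{\left(g \right)} = \frac{\sqrt{3} \sqrt{0 \left(3 - 0\right)}}{3} - g = \frac{\sqrt{3} \sqrt{0 \left(3 + 0\right)}}{3} - g = \frac{\sqrt{3} \sqrt{0 \cdot 3}}{3} - g = \frac{\sqrt{3} \sqrt{0}}{3} - g = \frac{1}{3} \sqrt{3} \cdot 0 - g = 0 - g = - g$)
$\left(852 + v\right) O{\left(-5 - -8 \right)} = \left(852 + 209\right) \left(- (-5 - -8)\right) = 1061 \left(- (-5 + 8)\right) = 1061 \left(\left(-1\right) 3\right) = 1061 \left(-3\right) = -3183$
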